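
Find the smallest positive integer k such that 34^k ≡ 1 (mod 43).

42

The order of 34 must divide p − 1 = 42 = 2 · 3 · 7.
Divisors: 1, 2, 3, 6, 7, 14, 21, 42.
Check each in increasing order: 34^1 ≡ 34;  34^2 ≡ 38;  34^3 ≡ 2;  34^6 ≡ 4;  34^7 ≡ 7;  34^14 ≡ 6;  34^21 ≡ 42;  34^42 ≡ 1.
Smallest exponent giving 1 is 42.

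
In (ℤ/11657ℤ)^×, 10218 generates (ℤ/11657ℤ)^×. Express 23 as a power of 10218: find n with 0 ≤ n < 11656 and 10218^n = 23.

5523

Baby-step giant-step with m = ceil(sqrt(11656)) = 108.
Baby table (10218^j mod 11657 for j=0..107):
  0:1  1:10218  2:7432  3:6478  4:3758  5:1086  6:10941  7:4508
  8:5937  9:1238  10:2039  11:3443  12:11405  13:1261  14:3913  15:11181
  16:8858  17:6096  18:5577  19:6370  20:7629  21:2763  22:10737  23:6639
  24:5219  25:8624  26:4769  27:3382  28:5928  29:2532  30:5093  31:3426
  32:897  33:3144  34:10357  35:5580  36:2053  37:6611  38:10540  39:10354
  40:9897  41:3071  42:10491  43:10923  44:7096  45:388  46:1204  47:4337
  48:7209  49:979  50:1716  51:1960  52:554  53:7127  54:2407  55:10113
  56:6986  57:7137  58:11331  59:2834  60:1824  61:9746  62:10534  63:7331
  64:276  65:10831  66:11257  67:4407  68:11392  69:8311  70:553  71:8566
  72:6632  73:3635  74:3228  75:6051  76:390  77:9983  78:7544  79:8508
  80:8495  81:3888  82:528  83:9570  84:7344  85:4883  86:2534  87:2215
  88:6633  89:2196  90:10660  91:872  92:4148  93:11069  94:6828  95:1359
  96:2775  97:5126  98:2567  99:1356  100:7092  101:6144  102:6447  103:1739
  104:3834  105:8292  106:4580  107:7242
Giant step factor: 10218^(-108) ≡ 680 (mod 11657).
Scan 23·680^i mod 11657 for i = 0, 1, …:
  i=0: 23   i=1: 3983   i=2: 4016   i=3: 3142
  i=4: 3329   i=5: 2262   i=6: 11093   i=7: 1161
  i=8: 8461   i=9: 6579     …   i=50: 1165
  i=51: 11181
Match at i=51, j=15: n = 51·108 + 15 = 5523.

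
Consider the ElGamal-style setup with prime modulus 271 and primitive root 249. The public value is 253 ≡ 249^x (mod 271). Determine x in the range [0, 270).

209

Baby-step giant-step with m = ceil(sqrt(270)) = 17.
Baby table (249^j mod 271 for j=0..16):
  0:1  1:249  2:213  3:192  4:112  5:246  6:8  7:95
  8:78  9:181  10:83  11:71  12:64  13:218  14:82  15:93
  16:122
Giant step factor: 249^(-17) ≡ 73 (mod 271).
Scan 253·73^i mod 271 for i = 0, 1, …:
  i=0: 253   i=1: 41   i=2: 12   i=3: 63
  i=4: 263   i=5: 229   i=6: 186   i=7: 28
  i=8: 147   i=9: 162   i=10: 173   i=11: 163
  i=12: 246
Match at i=12, j=5: x = 12·17 + 5 = 209.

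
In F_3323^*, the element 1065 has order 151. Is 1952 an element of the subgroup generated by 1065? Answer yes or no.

no

1952 ∈ ⟨1065⟩ iff 1952^151 ≡ 1 (mod 3323), since |⟨1065⟩| = 151.
1952^151 mod 3323 = 2397.
Since 2397 ≠ 1, 1952 does not lie in the subgroup.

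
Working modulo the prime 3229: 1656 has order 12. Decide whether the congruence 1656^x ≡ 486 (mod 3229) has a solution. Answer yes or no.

no

⟨1656⟩ has order 12; its elements mod 3229 are {1, 817, 839, 914, 915, 1573, 1656, 2314, 2315, 2390, 2412, 3228}.
486 is not in this set.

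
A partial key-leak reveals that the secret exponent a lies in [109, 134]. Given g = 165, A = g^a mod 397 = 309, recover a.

121

Compute 165^109 mod 397 = 210, then multiply by 165 repeatedly:
  165^109=210  165^110=111  165^111=53  165^112=11  165^113=227
  165^114=137  165^115=373  165^116=10  165^117=62  165^118=305
  165^119=303  165^120=370  165^121=309
Found 309 at exponent 121.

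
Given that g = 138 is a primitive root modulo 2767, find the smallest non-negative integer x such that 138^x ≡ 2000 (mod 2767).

Baby-step giant-step with m = ceil(sqrt(2766)) = 53.
Baby table (138^j mod 2767 for j=0..52):
  0:1  1:138  2:2442  3:2189  4:479  5:2461  6:2044  7:2605
  8:2547  9:77  10:2325  11:2645  12:2533  13:912  14:1341  15:2436
  16:1361  17:2429  18:395  19:1937  20:1674  21:1351  22:1049  23:878
  24:2183  25:2418  26:1644  27:2745  28:2498  29:1616  30:1648  31:530
  32:1198  33:2071  34:797  35:2073  36:1073  37:1423  38:2684  39:2381
  40:2072  41:935  42:1748  43:495  44:1902  45:2378  46:1658  47:1910
  48:715  49:1825  50:53  51:1780  52:2144
Giant step factor: 138^(-53) ≡ 309 (mod 2767).
Scan 2000·309^i mod 2767 for i = 0, 1, …:
  i=0: 2000   i=1: 959   i=2: 262   i=3: 715
Match at i=3, j=48: x = 3·53 + 48 = 207.

207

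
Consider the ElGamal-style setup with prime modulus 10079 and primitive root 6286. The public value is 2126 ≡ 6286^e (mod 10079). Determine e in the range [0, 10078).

1415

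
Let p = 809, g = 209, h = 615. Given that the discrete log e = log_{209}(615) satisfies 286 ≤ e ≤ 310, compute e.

Compute 209^286 mod 809 = 686, then multiply by 209 repeatedly:
  209^286=686  209^287=181  209^288=615
Found 615 at exponent 288.

288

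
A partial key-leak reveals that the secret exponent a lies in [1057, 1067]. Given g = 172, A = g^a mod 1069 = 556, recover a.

Compute 172^1057 mod 1069 = 878, then multiply by 172 repeatedly:
  172^1057=878  172^1058=287  172^1059=190  172^1060=610  172^1061=158
  172^1062=451  172^1063=604  172^1064=195  172^1065=401  172^1066=556
Found 556 at exponent 1066.

1066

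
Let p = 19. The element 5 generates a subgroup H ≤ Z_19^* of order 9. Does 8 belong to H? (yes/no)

⟨5⟩ has order 9; its elements mod 19 are {1, 4, 5, 6, 7, 9, 11, 16, 17}.
8 is not in this set.

no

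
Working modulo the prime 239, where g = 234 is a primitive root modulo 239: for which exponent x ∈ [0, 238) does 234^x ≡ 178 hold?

207

Baby-step giant-step with m = ceil(sqrt(238)) = 16.
Baby table (234^j mod 239 for j=0..15):
  0:1  1:234  2:25  3:114  4:147  5:221  6:90  7:28
  8:99  9:222  10:85  11:53  12:213  13:130  14:67  15:143
Giant step factor: 234^(-16) ≡ 120 (mod 239).
Scan 178·120^i mod 239 for i = 0, 1, …:
  i=0: 178   i=1: 89   i=2: 164   i=3: 82
  i=4: 41   i=5: 140   i=6: 70   i=7: 35
  i=8: 137   i=9: 188   i=10: 94   i=11: 47
  i=12: 143
Match at i=12, j=15: x = 12·16 + 15 = 207.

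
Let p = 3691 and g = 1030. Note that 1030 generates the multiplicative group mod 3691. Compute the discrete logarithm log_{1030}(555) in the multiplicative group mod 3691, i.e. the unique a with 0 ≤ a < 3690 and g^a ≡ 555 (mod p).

Baby-step giant-step with m = ceil(sqrt(3690)) = 61.
Baby table (1030^j mod 3691 for j=0..60):
  0:1  1:1030  2:1583  3:2759  4:3391  5:1044  6:1239  7:2775
  8:1416  9:535  10:1091  11:1666  12:3356  13:1904  14:1199  15:2176
  16:843  17:905  18:2018  19:507  20:1779  21:1634  22:3615  23:2922
  24:1495  25:703  26:654  27:1858  28:1802  29:3178  30:3114  31:3632
  32:1977  33:2569  34:3314  35:2936  36:1151  37:719  38:2370  39:1349
  40:1654  41:2069  42:1363  43:1310  44:2085  45:3079  46:801  47:1937
  48:1970  49:2741  50:3306  51:2078  52:3251  53:793  54:1079  55:379
  56:2815  57:2015  58:1108  59:721  60:739
Giant step factor: 1030^(-61) ≡ 2280 (mod 3691).
Scan 555·2280^i mod 3691 for i = 0, 1, …:
  i=0: 555   i=1: 3078   i=2: 1249   i=3: 1959
  i=4: 410   i=5: 977   i=6: 1887   i=7: 2345
  i=8: 2032   i=9: 755     …   i=38: 186
  i=39: 3306
Match at i=39, j=50: a = 39·61 + 50 = 2429.

2429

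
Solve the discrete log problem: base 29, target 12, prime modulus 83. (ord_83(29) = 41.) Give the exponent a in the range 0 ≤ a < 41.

Successive powers of 29 modulo 83:
  29^0=1  29^1=29  29^2=11  29^3=70  29^4=38  29^5=23
  29^6=3  29^7=4  29^8=33  29^9=44  29^10=31  29^11=69
  29^12=9  29^13=12
So 29^13 ≡ 12 (mod 83), giving a = 13.

13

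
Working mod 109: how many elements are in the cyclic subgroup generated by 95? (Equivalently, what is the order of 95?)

108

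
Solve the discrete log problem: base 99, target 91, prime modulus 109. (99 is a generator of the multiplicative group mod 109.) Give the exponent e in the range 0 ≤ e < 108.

41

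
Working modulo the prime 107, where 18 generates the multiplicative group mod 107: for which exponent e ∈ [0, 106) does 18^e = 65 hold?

29

Successive powers of 18 modulo 107:
  18^0=1  18^1=18  18^2=3  18^3=54  18^4=9  18^5=55
  18^6=27  18^7=58  18^8=81  18^9=67  18^10=29  18^11=94
  18^12=87  18^13=68  18^14=47  18^15=97  18^16=34  18^17=77
  18^18=102  18^19=17  18^20=92  18^21=51  18^22=62  18^23=46
  18^24=79  18^25=31  18^26=23  18^27=93  18^28=69  18^29=65
So 18^29 ≡ 65 (mod 107), giving e = 29.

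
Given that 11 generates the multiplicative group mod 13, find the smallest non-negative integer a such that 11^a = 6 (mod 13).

11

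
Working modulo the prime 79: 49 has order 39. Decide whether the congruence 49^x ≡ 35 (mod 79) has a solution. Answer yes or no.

no

35 ∈ ⟨49⟩ iff 35^39 ≡ 1 (mod 79), since |⟨49⟩| = 39.
35^39 mod 79 = 78.
Since 78 ≠ 1, 35 does not lie in the subgroup.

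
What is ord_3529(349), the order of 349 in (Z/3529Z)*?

3528

The order of 349 must divide p − 1 = 3528 = 2^3 · 3^2 · 7^2.
Divisors: 1, 2, 3, 4, 6, 7, 8, 9, 12, 14, 18, 21, 24, 28, 36, 42, 49, 56, 63, 72, 84, 98, 126, 147, 168, 196, 252, 294, 392, 441, 504, 588, 882, 1176, 1764, 3528.
Check each in increasing order: 349^1 ≡ 349;  349^2 ≡ 1815;  349^3 ≡ 1744;  349^4 ≡ 1668;  349^6 ≡ 3067;  349^7 ≡ 1096;  349^8 ≡ 1372;  349^9 ≡ 2413;  349^12 ≡ 1704;  349^14 ≡ 1356;  349^18 ≡ 3248;  349^21 ≡ 467;  349^24 ≡ 2778;  349^28 ≡ 127;  349^36 ≡ 1323;  349^42 ≡ 2820;  349^49 ≡ 2845;  349^56 ≡ 2013;  349^63 ≡ 623;  349^72 ≡ 3474;  349^84 ≡ 1563;  349^98 ≡ 2028;  349^126 ≡ 3468;  349^147 ≡ 3274;  349^168 ≡ 901;  349^196 ≡ 1499;  349^252 ≡ 192;  349^294 ≡ 1503;  349^392 ≡ 2557;  349^441 ≡ 1396;  349^504 ≡ 1574;  349^588 ≡ 449;  349^882 ≡ 808;  349^1176 ≡ 448;  349^1764 ≡ 3528;  349^3528 ≡ 1.
Smallest exponent giving 1 is 3528.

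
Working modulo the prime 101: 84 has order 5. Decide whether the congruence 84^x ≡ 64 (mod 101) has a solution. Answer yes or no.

no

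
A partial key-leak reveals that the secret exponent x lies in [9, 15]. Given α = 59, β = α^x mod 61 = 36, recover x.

Compute 59^9 mod 61 = 37, then multiply by 59 repeatedly:
  59^9=37  59^10=48  59^11=26  59^12=9  59^13=43
  59^14=36
Found 36 at exponent 14.

14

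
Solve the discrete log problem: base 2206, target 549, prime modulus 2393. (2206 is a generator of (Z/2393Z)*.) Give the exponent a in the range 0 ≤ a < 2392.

594

Baby-step giant-step with m = ceil(sqrt(2392)) = 49.
Baby table (2206^j mod 2393 for j=0..48):
  0:1  1:2206  2:1467  3:866  4:782  5:2132  6:947  7:2386
  8:1309  9:1696  10:1117  11:1705  12:1827  13:550  14:49  15:409
  16:93  17:1753  18:30  19:1569  20:936  21:2050  22:1923  23:1742
  24:2087  25:2183  26:982  27:627  28:8  29:897  30:2164  31:2142
  32:1470  33:305  34:397  35:2337  36:900  37:1603  38:1757  39:1675
  40:258  41:2007  42:392  43:879  44:744  45:2059  46:240  47:587
  48:309
Giant step factor: 2206^(-49) ≡ 1159 (mod 2393).
Scan 549·1159^i mod 2393 for i = 0, 1, …:
  i=0: 549   i=1: 2146   i=2: 887   i=3: 1436
  i=4: 1189   i=5: 2076   i=6: 1119   i=7: 2308
  i=8: 1991   i=9: 717   i=10: 632   i=11: 230
  i=12: 947
Match at i=12, j=6: a = 12·49 + 6 = 594.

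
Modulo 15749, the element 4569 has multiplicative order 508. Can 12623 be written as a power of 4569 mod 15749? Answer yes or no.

yes

12623 ∈ ⟨4569⟩ iff 12623^508 ≡ 1 (mod 15749), since |⟨4569⟩| = 508.
12623^508 mod 15749 = 1.
Since 1 = 1, 12623 lies in the subgroup.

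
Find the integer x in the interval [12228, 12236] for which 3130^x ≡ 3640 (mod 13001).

12234

Compute 3130^12228 mod 13001 = 4057, then multiply by 3130 repeatedly:
  3130^12228=4057  3130^12229=9434  3130^12230=3149  3130^12231=1612  3130^12232=1172
  3130^12233=2078  3130^12234=3640
Found 3640 at exponent 12234.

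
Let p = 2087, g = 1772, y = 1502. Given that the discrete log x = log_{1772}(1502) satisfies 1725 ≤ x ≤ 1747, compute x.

1731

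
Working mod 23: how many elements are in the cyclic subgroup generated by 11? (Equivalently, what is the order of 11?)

22

The order of 11 must divide p − 1 = 22 = 2 · 11.
Divisors: 1, 2, 11, 22.
Check each in increasing order: 11^1 ≡ 11;  11^2 ≡ 6;  11^11 ≡ 22;  11^22 ≡ 1.
Smallest exponent giving 1 is 22.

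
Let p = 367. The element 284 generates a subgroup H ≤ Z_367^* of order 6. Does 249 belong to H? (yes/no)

⟨284⟩ has order 6; its elements mod 367 are {1, 83, 84, 283, 284, 366}.
249 is not in this set.

no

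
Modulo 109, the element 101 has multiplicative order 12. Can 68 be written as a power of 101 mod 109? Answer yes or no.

68 ∈ ⟨101⟩ iff 68^12 ≡ 1 (mod 109), since |⟨101⟩| = 12.
68^12 mod 109 = 1.
Since 1 = 1, 68 lies in the subgroup.

yes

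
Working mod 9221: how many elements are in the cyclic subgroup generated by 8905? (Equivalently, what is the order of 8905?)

9220

The order of 8905 must divide p − 1 = 9220 = 2^2 · 5 · 461.
Divisors: 1, 2, 4, 5, 10, 20, 461, 922, 1844, 2305, 4610, 9220.
Check each in increasing order: 8905^1 ≡ 8905;  8905^2 ≡ 7646;  8905^4 ≡ 176;  8905^5 ≡ 8931;  8905^10 ≡ 1111;  8905^20 ≡ 7928;  8905^461 ≡ 4933;  8905^922 ≡ 270;  8905^1844 ≡ 8353;  8905^2305 ≡ 5921;  8905^4610 ≡ 9220;  8905^9220 ≡ 1.
Smallest exponent giving 1 is 9220.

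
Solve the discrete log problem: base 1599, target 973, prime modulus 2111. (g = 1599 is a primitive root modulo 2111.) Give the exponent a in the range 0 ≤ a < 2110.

Baby-step giant-step with m = ceil(sqrt(2110)) = 46.
Baby table (1599^j mod 2111 for j=0..45):
  0:1  1:1599  2:380  3:1763  4:852  5:753  6:777  7:1155
  8:1831  9:1923  10:1261  11:334  12:2094  13:260  14:1984  15:1694
  16:293  17:1976  18:1568  19:1475  20:538  21:1085  22:1784  23:655
  24:289  25:1913  26:48  27:756  28:1352  29:184  30:787  31:257
  32:1409  33:554  34:1337  35:1531  36:1420  37:1255  38:1295  39:1925
  40:237  41:1094  42:1398  43:1964  44:1379  45:1137
Giant step factor: 1599^(-46) ≡ 1240 (mod 2111).
Scan 973·1240^i mod 2111 for i = 0, 1, …:
  i=0: 973   i=1: 1139   i=2: 101   i=3: 691
  i=4: 1885   i=5: 523   i=6: 443   i=7: 460
  i=8: 430   i=9: 1228     …   i=25: 249
  i=26: 554
Match at i=26, j=33: a = 26·46 + 33 = 1229.

1229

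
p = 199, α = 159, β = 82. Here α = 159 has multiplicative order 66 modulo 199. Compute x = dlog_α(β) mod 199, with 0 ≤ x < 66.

Baby-step giant-step with m = ceil(sqrt(66)) = 9.
Baby table (159^j mod 199 for j=0..8):
  0:1  1:159  2:8  3:78  4:64  5:27  6:114  7:17
  8:116
Giant step factor: 159^(-9) ≡ 60 (mod 199).
Scan 82·60^i mod 199 for i = 0, 1, …:
  i=0: 82   i=1: 144   i=2: 83   i=3: 5
  i=4: 101   i=5: 90   i=6: 27
Match at i=6, j=5: x = 6·9 + 5 = 59.

59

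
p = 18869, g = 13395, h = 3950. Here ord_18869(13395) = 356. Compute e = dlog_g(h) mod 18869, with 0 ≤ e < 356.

295

Baby-step giant-step with m = ceil(sqrt(356)) = 19.
Baby table (13395^j mod 18869 for j=0..18):
  0:1  1:13395  2:704  3:14449  4:5022  5:1705  6:6985  7:11573
  8:11500  9:14853  10:1199  11:3086  12:13860  13:2609  14:2167  15:6443
  16:16048  17:7312  18:14130
Giant step factor: 13395^(-19) ≡ 1940 (mod 18869).
Scan 3950·1940^i mod 18869 for i = 0, 1, …:
  i=0: 3950   i=1: 2186   i=2: 14184   i=3: 5958
  i=4: 10692   i=5: 5449   i=6: 4420   i=7: 8274
  i=8: 12910   i=9: 6237     …   i=14: 17790
  i=15: 1199
Match at i=15, j=10: e = 15·19 + 10 = 295.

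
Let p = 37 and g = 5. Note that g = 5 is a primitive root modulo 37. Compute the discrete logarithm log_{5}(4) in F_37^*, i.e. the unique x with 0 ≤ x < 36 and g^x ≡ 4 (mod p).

22

Successive powers of 5 modulo 37:
  5^0=1  5^1=5  5^2=25  5^3=14  5^4=33  5^5=17
  5^6=11  5^7=18  5^8=16  5^9=6  5^10=30  5^11=2
  5^12=10  5^13=13  5^14=28  5^15=29  5^16=34  5^17=22
  5^18=36  5^19=32  5^20=12  5^21=23  5^22=4
So 5^22 ≡ 4 (mod 37), giving x = 22.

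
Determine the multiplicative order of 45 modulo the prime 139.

The order of 45 must divide p − 1 = 138 = 2 · 3 · 23.
Divisors: 1, 2, 3, 6, 23, 46, 69, 138.
Check each in increasing order: 45^1 ≡ 45;  45^2 ≡ 79;  45^3 ≡ 80;  45^6 ≡ 6;  45^23 ≡ 1.
Smallest exponent giving 1 is 23.

23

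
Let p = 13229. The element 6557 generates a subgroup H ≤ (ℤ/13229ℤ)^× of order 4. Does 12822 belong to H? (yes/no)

⟨6557⟩ has order 4; its elements mod 13229 are {1, 6557, 6672, 13228}.
12822 is not in this set.

no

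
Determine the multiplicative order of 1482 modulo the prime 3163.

3162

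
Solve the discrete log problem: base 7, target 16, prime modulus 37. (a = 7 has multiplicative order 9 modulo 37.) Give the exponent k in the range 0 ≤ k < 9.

8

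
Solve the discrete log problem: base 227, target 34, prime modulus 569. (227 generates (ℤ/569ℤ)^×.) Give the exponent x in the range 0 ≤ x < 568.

364

Baby-step giant-step with m = ceil(sqrt(568)) = 24.
Baby table (227^j mod 569 for j=0..23):
  0:1  1:227  2:319  3:150  4:479  5:54  6:309  7:156
  8:134  9:261  10:71  11:185  12:458  13:408  14:438  15:420
  16:317  17:265  18:410  19:323  20:489  21:48  22:85  23:518
Giant step factor: 227^(-24) ≡ 543 (mod 569).
Scan 34·543^i mod 569 for i = 0, 1, …:
  i=0: 34   i=1: 254   i=2: 224   i=3: 435
  i=4: 70   i=5: 456   i=6: 93   i=7: 427
  i=8: 278   i=9: 169     …   i=14: 91
  i=15: 479
Match at i=15, j=4: x = 15·24 + 4 = 364.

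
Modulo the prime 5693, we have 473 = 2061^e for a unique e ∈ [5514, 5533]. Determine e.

5515

Compute 2061^5514 mod 5693 = 3105, then multiply by 2061 repeatedly:
  2061^5514=3105  2061^5515=473
Found 473 at exponent 5515.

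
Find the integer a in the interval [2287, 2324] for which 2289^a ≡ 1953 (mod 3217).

Compute 2289^2287 mod 3217 = 1815, then multiply by 2289 repeatedly:
  2289^2287=1815  2289^2288=1388  2289^2289=1953
Found 1953 at exponent 2289.

2289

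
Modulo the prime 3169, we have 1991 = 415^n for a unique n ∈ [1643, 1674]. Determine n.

1665

Compute 415^1643 mod 3169 = 145, then multiply by 415 repeatedly:
  415^1643=145  415^1644=3133  415^1645=905  415^1646=1633  415^1647=2698
  415^1648=1013  415^1649=2087  415^1650=968  415^1651=2426  415^1652=2217
  415^1653=1045  415^1654=2691  415^1655=1277  415^1656=732  415^1657=2725
  415^1658=2711  415^1659=70  415^1660=529  415^1661=874  415^1662=1444
  415^1663=319  415^1664=2456  415^1665=1991
Found 1991 at exponent 1665.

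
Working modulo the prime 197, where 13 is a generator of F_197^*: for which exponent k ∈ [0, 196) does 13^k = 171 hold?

Baby-step giant-step with m = ceil(sqrt(196)) = 14.
Baby table (13^j mod 197 for j=0..13):
  0:1  1:13  2:169  3:30  4:193  5:145  6:112  7:77
  8:16  9:11  10:143  11:86  12:133  13:153
Giant step factor: 13^(-14) ≡ 83 (mod 197).
Scan 171·83^i mod 197 for i = 0, 1, …:
  i=0: 171   i=1: 9   i=2: 156   i=3: 143
Match at i=3, j=10: k = 3·14 + 10 = 52.

52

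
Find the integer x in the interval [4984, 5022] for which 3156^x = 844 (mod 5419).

4995

Compute 3156^4984 mod 5419 = 924, then multiply by 3156 repeatedly:
  3156^4984=924  3156^4985=722  3156^4986=2652  3156^4987=2776  3156^4988=3952
  3156^4989=3393  3156^4990=364  3156^4991=5375  3156^4992=2030  3156^4993=1422
  3156^4994=900  3156^4995=844
Found 844 at exponent 4995.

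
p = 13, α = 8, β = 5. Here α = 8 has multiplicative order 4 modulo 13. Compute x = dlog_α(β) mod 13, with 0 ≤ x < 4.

3

Successive powers of 8 modulo 13:
  8^0=1  8^1=8  8^2=12  8^3=5
So 8^3 ≡ 5 (mod 13), giving x = 3.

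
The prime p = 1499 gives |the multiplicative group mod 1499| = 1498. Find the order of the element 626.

1498

The order of 626 must divide p − 1 = 1498 = 2 · 7 · 107.
Divisors: 1, 2, 7, 14, 107, 214, 749, 1498.
Check each in increasing order: 626^1 ≡ 626;  626^2 ≡ 637;  626^7 ≡ 611;  626^14 ≡ 70;  626^107 ≡ 1348;  626^214 ≡ 316;  626^749 ≡ 1498;  626^1498 ≡ 1.
Smallest exponent giving 1 is 1498.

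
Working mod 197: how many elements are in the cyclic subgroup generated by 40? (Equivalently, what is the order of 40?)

49

The order of 40 must divide p − 1 = 196 = 2^2 · 7^2.
Divisors: 1, 2, 4, 7, 14, 28, 49, 98, 196.
Check each in increasing order: 40^1 ≡ 40;  40^2 ≡ 24;  40^4 ≡ 182;  40^7 ≡ 178;  40^14 ≡ 164;  40^28 ≡ 104;  40^49 ≡ 1.
Smallest exponent giving 1 is 49.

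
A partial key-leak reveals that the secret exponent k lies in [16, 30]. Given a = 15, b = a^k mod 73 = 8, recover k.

24

Compute 15^16 mod 73 = 32, then multiply by 15 repeatedly:
  15^16=32  15^17=42  15^18=46  15^19=33  15^20=57
  15^21=52  15^22=50  15^23=20  15^24=8
Found 8 at exponent 24.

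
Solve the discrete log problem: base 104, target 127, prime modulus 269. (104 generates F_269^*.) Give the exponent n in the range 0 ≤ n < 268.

114

Baby-step giant-step with m = ceil(sqrt(268)) = 17.
Baby table (104^j mod 269 for j=0..16):
  0:1  1:104  2:56  3:175  4:177  5:116  6:228  7:40
  8:125  9:88  10:6  11:86  12:67  13:243  14:255  15:158
  16:23
Giant step factor: 104^(-17) ≡ 102 (mod 269).
Scan 127·102^i mod 269 for i = 0, 1, …:
  i=0: 127   i=1: 42   i=2: 249   i=3: 112
  i=4: 126   i=5: 209   i=6: 67
Match at i=6, j=12: n = 6·17 + 12 = 114.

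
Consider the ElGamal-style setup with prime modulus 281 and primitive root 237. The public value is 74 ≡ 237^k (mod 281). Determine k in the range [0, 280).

99

Baby-step giant-step with m = ceil(sqrt(280)) = 17.
Baby table (237^j mod 281 for j=0..16):
  0:1  1:237  2:250  3:240  4:118  5:147  6:276  7:220
  8:155  9:205  10:253  11:108  12:25  13:24  14:68  15:99
  16:140
Giant step factor: 237^(-17) ≡ 115 (mod 281).
Scan 74·115^i mod 281 for i = 0, 1, …:
  i=0: 74   i=1: 80   i=2: 208   i=3: 35
  i=4: 91   i=5: 68
Match at i=5, j=14: k = 5·17 + 14 = 99.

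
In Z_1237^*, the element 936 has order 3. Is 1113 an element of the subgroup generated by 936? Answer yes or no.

⟨936⟩ has order 3; its elements mod 1237 are {1, 300, 936}.
1113 is not in this set.

no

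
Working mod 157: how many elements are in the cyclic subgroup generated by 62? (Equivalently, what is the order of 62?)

156

The order of 62 must divide p − 1 = 156 = 2^2 · 3 · 13.
Divisors: 1, 2, 3, 4, 6, 12, 13, 26, 39, 52, 78, 156.
Check each in increasing order: 62^1 ≡ 62;  62^2 ≡ 76;  62^3 ≡ 2;  62^4 ≡ 124;  62^6 ≡ 4;  62^12 ≡ 16;  62^13 ≡ 50;  62^26 ≡ 145;  62^39 ≡ 28;  62^52 ≡ 144;  62^78 ≡ 156;  62^156 ≡ 1.
Smallest exponent giving 1 is 156.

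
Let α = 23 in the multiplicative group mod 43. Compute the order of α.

The order of 23 must divide p − 1 = 42 = 2 · 3 · 7.
Divisors: 1, 2, 3, 6, 7, 14, 21, 42.
Check each in increasing order: 23^1 ≡ 23;  23^2 ≡ 13;  23^3 ≡ 41;  23^6 ≡ 4;  23^7 ≡ 6;  23^14 ≡ 36;  23^21 ≡ 1.
Smallest exponent giving 1 is 21.

21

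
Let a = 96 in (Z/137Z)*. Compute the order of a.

8

The order of 96 must divide p − 1 = 136 = 2^3 · 17.
Divisors: 1, 2, 4, 8, 17, 34, 68, 136.
Check each in increasing order: 96^1 ≡ 96;  96^2 ≡ 37;  96^4 ≡ 136;  96^8 ≡ 1.
Smallest exponent giving 1 is 8.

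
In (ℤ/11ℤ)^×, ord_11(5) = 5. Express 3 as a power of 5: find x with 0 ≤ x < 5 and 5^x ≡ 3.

2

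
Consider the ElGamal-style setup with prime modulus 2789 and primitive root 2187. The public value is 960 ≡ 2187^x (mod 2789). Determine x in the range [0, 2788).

105

Baby-step giant-step with m = ceil(sqrt(2788)) = 53.
Baby table (2187^j mod 2789 for j=0..52):
  0:1  1:2187  2:2623  3:2317  4:2455  5:260  6:2453  7:1464
  8:2785  9:2408  10:664  11:1888  12:1336  13:1749  14:1344  15:2511
  16:16  17:1524  18:133  19:815  20:234  21:1371  22:202  23:1112
  24:2725  25:2271  26:2257  27:2318  28:1853  29:94  30:1981  31:1130
  32:256  33:2072  34:2128  35:1884  36:955  37:2413  38:443  39:1058
  40:1765  41:79  42:2644  43:831  44:1758  45:1504  46:1017  47:1346
  48:1307  49:2473  50:580  51:2254  52:1335
Giant step factor: 2187^(-53) ≡ 1178 (mod 2789).
Scan 960·1178^i mod 2789 for i = 0, 1, …:
  i=0: 960   i=1: 1335
Match at i=1, j=52: x = 1·53 + 52 = 105.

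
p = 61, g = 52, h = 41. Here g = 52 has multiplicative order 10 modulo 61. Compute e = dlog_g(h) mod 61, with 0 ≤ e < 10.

7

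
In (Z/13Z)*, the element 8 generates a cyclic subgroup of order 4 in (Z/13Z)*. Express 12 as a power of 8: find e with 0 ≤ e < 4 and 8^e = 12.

Successive powers of 8 modulo 13:
  8^0=1  8^1=8  8^2=12
So 8^2 ≡ 12 (mod 13), giving e = 2.

2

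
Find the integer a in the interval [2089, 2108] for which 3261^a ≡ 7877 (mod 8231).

2089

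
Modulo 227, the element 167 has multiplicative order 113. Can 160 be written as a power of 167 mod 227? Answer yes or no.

160 ∈ ⟨167⟩ iff 160^113 ≡ 1 (mod 227), since |⟨167⟩| = 113.
160^113 mod 227 = 1.
Since 1 = 1, 160 lies in the subgroup.

yes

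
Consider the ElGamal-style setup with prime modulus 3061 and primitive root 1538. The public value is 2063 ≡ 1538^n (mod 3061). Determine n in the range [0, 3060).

1195

Baby-step giant-step with m = ceil(sqrt(3060)) = 56.
Baby table (1538^j mod 3061 for j=0..55):
  0:1  1:1538  2:2352  3:2335  4:677  5:486  6:584  7:1319
  8:2240  9:1495  10:499  11:2212  12:1285  13:1985  14:1113  15:695
  16:621  17:66  18:495  19:2182  20:1060  21:1828  22:1466  23:1812
  24:1346  25:912  26:718  27:2324  28:2125  29:2163  30:2448  31:3055
  32:3016  33:1193  34:1295  35:2060  36:145  37:2618  38:1269  39:1865
  40:213  41:67  42:2033  43:1473  44:334  45:2505  46:1952  47:2396
  48:2665  49:91  50:2213  51:2823  52:1276  53:387  54:1372  55:1107
Giant step factor: 1538^(-56) ≡ 2397 (mod 3061).
Scan 2063·2397^i mod 3061 for i = 0, 1, …:
  i=0: 2063   i=1: 1496   i=2: 1481   i=3: 2258
  i=4: 578   i=5: 1894   i=6: 455   i=7: 919
  i=8: 1984   i=9: 1915     …   i=20: 1057
  i=21: 2182
Match at i=21, j=19: n = 21·56 + 19 = 1195.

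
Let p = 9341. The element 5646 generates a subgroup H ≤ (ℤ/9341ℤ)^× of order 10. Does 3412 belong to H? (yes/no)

3412 ∈ ⟨5646⟩ iff 3412^10 ≡ 1 (mod 9341), since |⟨5646⟩| = 10.
3412^10 mod 9341 = 5561.
Since 5561 ≠ 1, 3412 does not lie in the subgroup.

no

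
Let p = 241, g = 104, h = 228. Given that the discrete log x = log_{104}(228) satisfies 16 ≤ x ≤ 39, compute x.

31

Compute 104^16 mod 241 = 24, then multiply by 104 repeatedly:
  104^16=24  104^17=86  104^18=27  104^19=157  104^20=181
  104^21=26  104^22=53  104^23=210  104^24=150  104^25=176
  104^26=229  104^27=198  104^28=107  104^29=42  104^30=30
  104^31=228
Found 228 at exponent 31.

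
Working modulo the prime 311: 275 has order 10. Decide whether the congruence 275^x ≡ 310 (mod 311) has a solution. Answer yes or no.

yes

⟨275⟩ has order 10; its elements mod 311 are {1, 6, 36, 52, 95, 216, 259, 275, 305, 310}.
310 is in this set.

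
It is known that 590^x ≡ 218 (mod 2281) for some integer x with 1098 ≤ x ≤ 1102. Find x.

1101

Compute 590^1098 mod 2281 = 1118, then multiply by 590 repeatedly:
  590^1098=1118  590^1099=411  590^1100=704  590^1101=218
Found 218 at exponent 1101.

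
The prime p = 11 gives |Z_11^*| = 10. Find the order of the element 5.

The order of 5 must divide p − 1 = 10 = 2 · 5.
Divisors: 1, 2, 5, 10.
Check each in increasing order: 5^1 ≡ 5;  5^2 ≡ 3;  5^5 ≡ 1.
Smallest exponent giving 1 is 5.

5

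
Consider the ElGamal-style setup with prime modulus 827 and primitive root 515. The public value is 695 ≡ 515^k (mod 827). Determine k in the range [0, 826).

87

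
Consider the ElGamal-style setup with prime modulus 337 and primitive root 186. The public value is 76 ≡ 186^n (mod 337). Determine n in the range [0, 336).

Baby-step giant-step with m = ceil(sqrt(336)) = 19.
Baby table (186^j mod 337 for j=0..18):
  0:1  1:186  2:222  3:178  4:82  5:87  6:6  7:105
  8:321  9:57  10:155  11:185  12:36  13:293  14:241  15:5
  16:256  17:99  18:216
Giant step factor: 186^(-19) ≡ 277 (mod 337).
Scan 76·277^i mod 337 for i = 0, 1, …:
  i=0: 76   i=1: 158   i=2: 293
Match at i=2, j=13: n = 2·19 + 13 = 51.

51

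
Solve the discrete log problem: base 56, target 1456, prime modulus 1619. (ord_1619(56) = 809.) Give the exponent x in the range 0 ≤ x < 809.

687

Baby-step giant-step with m = ceil(sqrt(809)) = 29.
Baby table (56^j mod 1619 for j=0..28):
  0:1  1:56  2:1517  3:764  4:690  5:1403  6:856  7:985
  8:114  9:1527  10:1324  11:1289  12:948  13:1280  14:444  15:579
  16:44  17:845  18:369  19:1236  20:1218  21:210  22:427  23:1246
  24:159  25:809  26:1591  27:51  28:1237
Giant step factor: 56^(-29) ≡ 840 (mod 1619).
Scan 1456·840^i mod 1619 for i = 0, 1, …:
  i=0: 1456   i=1: 695   i=2: 960   i=3: 138
  i=4: 971   i=5: 1283   i=6: 1085   i=7: 1522
  i=8: 1089   i=9: 25     …   i=22: 730
  i=23: 1218
Match at i=23, j=20: x = 23·29 + 20 = 687.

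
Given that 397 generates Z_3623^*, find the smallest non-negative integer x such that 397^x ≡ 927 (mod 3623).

3323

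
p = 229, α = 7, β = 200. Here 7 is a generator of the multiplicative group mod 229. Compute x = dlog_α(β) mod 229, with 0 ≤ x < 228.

77

Baby-step giant-step with m = ceil(sqrt(228)) = 16.
Baby table (7^j mod 229 for j=0..15):
  0:1  1:7  2:49  3:114  4:111  5:90  6:172  7:59
  8:184  9:143  10:85  11:137  12:43  13:72  14:46  15:93
Giant step factor: 7^(-16) ≡ 159 (mod 229).
Scan 200·159^i mod 229 for i = 0, 1, …:
  i=0: 200   i=1: 198   i=2: 109   i=3: 156
  i=4: 72
Match at i=4, j=13: x = 4·16 + 13 = 77.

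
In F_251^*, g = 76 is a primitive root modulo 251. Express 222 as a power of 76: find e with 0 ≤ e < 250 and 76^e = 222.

Baby-step giant-step with m = ceil(sqrt(250)) = 16.
Baby table (76^j mod 251 for j=0..15):
  0:1  1:76  2:3  3:228  4:9  5:182  6:27  7:44
  8:81  9:132  10:243  11:145  12:227  13:184  14:179  15:50
Giant step factor: 76^(-16) ≡ 208 (mod 251).
Scan 222·208^i mod 251 for i = 0, 1, …:
  i=0: 222   i=1: 243
Match at i=1, j=10: e = 1·16 + 10 = 26.

26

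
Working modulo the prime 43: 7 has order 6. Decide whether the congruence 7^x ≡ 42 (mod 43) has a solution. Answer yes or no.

⟨7⟩ has order 6; its elements mod 43 are {1, 6, 7, 36, 37, 42}.
42 is in this set.

yes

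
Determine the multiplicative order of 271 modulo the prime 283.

141

The order of 271 must divide p − 1 = 282 = 2 · 3 · 47.
Divisors: 1, 2, 3, 6, 47, 94, 141, 282.
Check each in increasing order: 271^1 ≡ 271;  271^2 ≡ 144;  271^3 ≡ 253;  271^6 ≡ 51;  271^47 ≡ 44;  271^94 ≡ 238;  271^141 ≡ 1.
Smallest exponent giving 1 is 141.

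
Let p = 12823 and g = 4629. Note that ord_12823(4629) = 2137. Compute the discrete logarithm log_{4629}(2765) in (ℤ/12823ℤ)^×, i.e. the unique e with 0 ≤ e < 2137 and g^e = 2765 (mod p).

Baby-step giant-step with m = ceil(sqrt(2137)) = 47.
Baby table (4629^j mod 12823 for j=0..46):
  0:1  1:4629  2:408  3:3651  4:12588  5:2140  6:6704  7:1156
  8:3933  9:10020  10:1789  11:10446  12:11824  13:4732  14:2744  15:7206
  16:3951  17:3581  18:9133  19:12049  20:7594  21:4783  22:8009  23:2368
  24:10630  25:4419  26:2866  27:7732  28:2435  29:198  30:6109  31:3846
  32:4810  33:4762  34:561  35:6623  36:10897  37:9354  38:9218  39:8001
  40:3805  41:7366  42:857  43:4746  44:3435  45:95  46:3773
Giant step factor: 4629^(-47) ≡ 10796 (mod 12823).
Scan 2765·10796^i mod 12823 for i = 0, 1, …:
  i=0: 2765   i=1: 11819   i=2: 9074   i=3: 8007
  i=4: 3729   i=5: 6887   i=6: 4298   i=7: 7594
Match at i=7, j=20: e = 7·47 + 20 = 349.

349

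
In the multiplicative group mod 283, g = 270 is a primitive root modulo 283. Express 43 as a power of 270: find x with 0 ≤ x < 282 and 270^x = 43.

261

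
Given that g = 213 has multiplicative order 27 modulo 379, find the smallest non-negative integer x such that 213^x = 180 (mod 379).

6

Successive powers of 213 modulo 379:
  213^0=1  213^1=213  213^2=268  213^3=234  213^4=193  213^5=177
  213^6=180
So 213^6 ≡ 180 (mod 379), giving x = 6.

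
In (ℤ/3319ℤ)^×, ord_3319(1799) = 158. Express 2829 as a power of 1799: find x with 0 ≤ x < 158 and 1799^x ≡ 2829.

Baby-step giant-step with m = ceil(sqrt(158)) = 13.
Baby table (1799^j mod 3319 for j=0..12):
  0:1  1:1799  2:376  3:2667  4:1978  5:454  6:272  7:1435
  8:2702  9:1882  10:338  11:685  12:966
Giant step factor: 1799^(-13) ≡ 1067 (mod 3319).
Scan 2829·1067^i mod 3319 for i = 0, 1, …:
  i=0: 2829   i=1: 1572   i=2: 1229   i=3: 338
Match at i=3, j=10: x = 3·13 + 10 = 49.

49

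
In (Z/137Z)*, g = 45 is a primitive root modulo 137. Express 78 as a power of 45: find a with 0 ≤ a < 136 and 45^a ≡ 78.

Successive powers of 45 modulo 137:
  45^0=1  45^1=45  45^2=107  45^3=20  45^4=78
So 45^4 ≡ 78 (mod 137), giving a = 4.

4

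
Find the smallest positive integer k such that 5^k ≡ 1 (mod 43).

The order of 5 must divide p − 1 = 42 = 2 · 3 · 7.
Divisors: 1, 2, 3, 6, 7, 14, 21, 42.
Check each in increasing order: 5^1 ≡ 5;  5^2 ≡ 25;  5^3 ≡ 39;  5^6 ≡ 16;  5^7 ≡ 37;  5^14 ≡ 36;  5^21 ≡ 42;  5^42 ≡ 1.
Smallest exponent giving 1 is 42.

42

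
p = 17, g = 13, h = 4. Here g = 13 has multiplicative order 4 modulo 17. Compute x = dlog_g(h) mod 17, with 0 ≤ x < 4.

3

Successive powers of 13 modulo 17:
  13^0=1  13^1=13  13^2=16  13^3=4
So 13^3 ≡ 4 (mod 17), giving x = 3.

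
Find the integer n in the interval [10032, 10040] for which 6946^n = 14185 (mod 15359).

10037

Compute 6946^10032 mod 15359 = 10056, then multiply by 6946 repeatedly:
  6946^10032=10056  6946^10033=11603  6946^10034=5765  6946^10035=2777  6946^10036=13497
  6946^10037=14185
Found 14185 at exponent 10037.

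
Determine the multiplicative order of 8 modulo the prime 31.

5

The order of 8 must divide p − 1 = 30 = 2 · 3 · 5.
Divisors: 1, 2, 3, 5, 6, 10, 15, 30.
Check each in increasing order: 8^1 ≡ 8;  8^2 ≡ 2;  8^3 ≡ 16;  8^5 ≡ 1.
Smallest exponent giving 1 is 5.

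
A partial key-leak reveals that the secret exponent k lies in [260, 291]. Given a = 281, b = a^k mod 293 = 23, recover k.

263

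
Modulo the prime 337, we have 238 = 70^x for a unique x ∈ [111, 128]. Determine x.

121

Compute 70^111 mod 337 = 127, then multiply by 70 repeatedly:
  70^111=127  70^112=128  70^113=198  70^114=43  70^115=314
  70^116=75  70^117=195  70^118=170  70^119=105  70^120=273
  70^121=238
Found 238 at exponent 121.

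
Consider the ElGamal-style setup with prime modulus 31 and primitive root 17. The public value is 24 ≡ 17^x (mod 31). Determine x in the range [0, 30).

19

Successive powers of 17 modulo 31:
  17^0=1  17^1=17  17^2=10  17^3=15  17^4=7  17^5=26
  17^6=8  17^7=12  17^8=18  17^9=27  17^10=25  17^11=22
  17^12=2  17^13=3  17^14=20  17^15=30  17^16=14  17^17=21
  17^18=16  17^19=24
So 17^19 ≡ 24 (mod 31), giving x = 19.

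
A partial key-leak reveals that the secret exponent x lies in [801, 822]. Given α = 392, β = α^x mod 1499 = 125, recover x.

818

Compute 392^801 mod 1499 = 684, then multiply by 392 repeatedly:
  392^801=684  392^802=1306  392^803=793  392^804=563  392^805=343
  392^806=1045  392^807=413  392^808=4  392^809=69  392^810=66
  392^811=389  392^812=1089  392^813=1172  392^814=730  392^815=1350
  392^816=53  392^817=1289  392^818=125
Found 125 at exponent 818.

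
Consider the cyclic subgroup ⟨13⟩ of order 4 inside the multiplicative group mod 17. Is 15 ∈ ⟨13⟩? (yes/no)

no

15 ∈ ⟨13⟩ iff 15^4 ≡ 1 (mod 17), since |⟨13⟩| = 4.
15^4 mod 17 = 16.
Since 16 ≠ 1, 15 does not lie in the subgroup.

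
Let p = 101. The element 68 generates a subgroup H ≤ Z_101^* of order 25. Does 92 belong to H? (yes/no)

yes

⟨68⟩ has order 25; its elements mod 101 are {1, 5, 16, 19, 24, 25, 31, 36, 37, 52, 54, 56, 58, 68, 71, 78, 79, 80, 81, 84, 87, 88, 92, 95, 97}.
92 is in this set.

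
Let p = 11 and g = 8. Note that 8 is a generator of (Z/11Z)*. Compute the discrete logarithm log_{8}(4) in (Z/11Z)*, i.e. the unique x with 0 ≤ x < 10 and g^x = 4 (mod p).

4

Successive powers of 8 modulo 11:
  8^0=1  8^1=8  8^2=9  8^3=6  8^4=4
So 8^4 ≡ 4 (mod 11), giving x = 4.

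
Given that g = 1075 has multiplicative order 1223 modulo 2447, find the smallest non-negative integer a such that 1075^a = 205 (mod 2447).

186

Baby-step giant-step with m = ceil(sqrt(1223)) = 35.
Baby table (1075^j mod 2447 for j=0..34):
  0:1  1:1075  2:641  3:1468  4:2232  5:1340  6:1664  7:43
  8:2179  9:646  10:1949  11:543  12:1339  13:589  14:1849  15:711
  16:861  17:609  18:1326  19:1296  20:857  21:1203  22:1209  23:318
  24:1717  25:737  26:1894  27:146  28:342  29:600  30:1439  31:421
  32:2327  33:691  34:1384
Giant step factor: 1075^(-35) ≡ 102 (mod 2447).
Scan 205·102^i mod 2447 for i = 0, 1, …:
  i=0: 205   i=1: 1334   i=2: 1483   i=3: 1999
  i=4: 797   i=5: 543
Match at i=5, j=11: a = 5·35 + 11 = 186.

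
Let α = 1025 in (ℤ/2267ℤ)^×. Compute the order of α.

The order of 1025 must divide p − 1 = 2266 = 2 · 11 · 103.
Divisors: 1, 2, 11, 22, 103, 206, 1133, 2266.
Check each in increasing order: 1025^1 ≡ 1025;  1025^2 ≡ 1004;  1025^11 ≡ 1092;  1025^22 ≡ 22;  1025^103 ≡ 1320;  1025^206 ≡ 1344;  1025^1133 ≡ 2266;  1025^2266 ≡ 1.
Smallest exponent giving 1 is 2266.

2266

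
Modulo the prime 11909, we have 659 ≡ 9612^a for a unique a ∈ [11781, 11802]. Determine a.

11781

Compute 9612^11781 mod 11909 = 659, then multiply by 9612 repeatedly:
  9612^11781=659
Found 659 at exponent 11781.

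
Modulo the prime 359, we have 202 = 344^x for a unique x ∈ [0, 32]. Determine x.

Compute 344^0 mod 359 = 1, then multiply by 344 repeatedly:
  344^0=1  344^1=344  344^2=225  344^3=215  344^4=6
  344^5=269  344^6=273  344^7=213  344^8=36  344^9=178
  344^10=202
Found 202 at exponent 10.

10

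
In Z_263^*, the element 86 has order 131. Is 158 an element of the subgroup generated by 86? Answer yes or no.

158 ∈ ⟨86⟩ iff 158^131 ≡ 1 (mod 263), since |⟨86⟩| = 131.
158^131 mod 263 = 262.
Since 262 ≠ 1, 158 does not lie in the subgroup.

no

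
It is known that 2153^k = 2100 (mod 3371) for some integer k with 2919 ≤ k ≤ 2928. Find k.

2919

Compute 2153^2919 mod 3371 = 2100, then multiply by 2153 repeatedly:
  2153^2919=2100
Found 2100 at exponent 2919.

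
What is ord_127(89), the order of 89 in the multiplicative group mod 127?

The order of 89 must divide p − 1 = 126 = 2 · 3^2 · 7.
Divisors: 1, 2, 3, 6, 7, 9, 14, 18, 21, 42, 63, 126.
Check each in increasing order: 89^1 ≡ 89;  89^2 ≡ 47;  89^3 ≡ 119;  89^6 ≡ 64;  89^7 ≡ 108;  89^9 ≡ 123;  89^14 ≡ 107;  89^18 ≡ 16;  89^21 ≡ 126;  89^42 ≡ 1.
Smallest exponent giving 1 is 42.

42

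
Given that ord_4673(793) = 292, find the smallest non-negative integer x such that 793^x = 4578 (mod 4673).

Baby-step giant-step with m = ceil(sqrt(292)) = 18.
Baby table (793^j mod 4673 for j=0..17):
  0:1  1:793  2:2667  3:2735  4:583  5:4365  6:3425  7:1012
  8:3433  9:2683  10:1404  11:1198  12:1395  13:3407  14:757  15:2157
  16:183  17:256
Giant step factor: 793^(-18) ≡ 2830 (mod 4673).
Scan 4578·2830^i mod 4673 for i = 0, 1, …:
  i=0: 4578   i=1: 2184   i=2: 3014   i=3: 1395
Match at i=3, j=12: x = 3·18 + 12 = 66.

66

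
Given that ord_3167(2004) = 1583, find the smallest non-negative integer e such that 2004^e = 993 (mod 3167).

1013

Baby-step giant-step with m = ceil(sqrt(1583)) = 40.
Baby table (2004^j mod 3167 for j=0..39):
  0:1  1:2004  2:260  3:1652  4:1093  5:1975  6:2317  7:446
  8:690  9:1948  10:2048  11:2927  12:424  13:940  14:2562  15:541
  16:1050  17:1312  18:638  19:2251  20:1196  21:2532  22:594  23:2751
  24:2424  25:2685  26:7  27:1360  28:1820  29:2063  30:1317  31:1157
  32:384  33:3122  34:1663  35:968  36:1668  37:1487  38:2968  39:246
Giant step factor: 2004^(-40) ≡ 1883 (mod 3167).
Scan 993·1883^i mod 3167 for i = 0, 1, …:
  i=0: 993   i=1: 1289   i=2: 1265   i=3: 411
  i=4: 1165   i=5: 2131   i=6: 84   i=7: 2989
  i=8: 528   i=9: 2953     …   i=24: 19
  i=25: 940
Match at i=25, j=13: e = 25·40 + 13 = 1013.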